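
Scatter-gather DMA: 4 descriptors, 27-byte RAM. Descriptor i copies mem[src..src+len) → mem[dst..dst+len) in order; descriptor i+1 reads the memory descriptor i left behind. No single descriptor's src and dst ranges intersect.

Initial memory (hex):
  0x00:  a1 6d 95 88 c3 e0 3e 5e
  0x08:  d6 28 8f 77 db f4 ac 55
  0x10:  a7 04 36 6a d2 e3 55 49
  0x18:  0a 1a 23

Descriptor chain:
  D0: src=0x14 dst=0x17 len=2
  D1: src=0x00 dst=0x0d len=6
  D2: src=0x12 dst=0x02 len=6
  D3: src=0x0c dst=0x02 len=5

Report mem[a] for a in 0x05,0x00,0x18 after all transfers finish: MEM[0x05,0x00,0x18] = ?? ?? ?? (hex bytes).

MEM[0x05,0x00,0x18] = 95 a1 e3

D0: mem[0x17..0x18] <- [d2 e3]
D1: mem[0x0d..0x12] <- [a1 6d 95 88 c3 e0]
D2: mem[0x02..0x07] <- [e0 6a d2 e3 55 d2]
D3: mem[0x02..0x06] <- [db a1 6d 95 88]
query mem[0x05]=0x95, mem[0x00]=0xa1, mem[0x18]=0xe3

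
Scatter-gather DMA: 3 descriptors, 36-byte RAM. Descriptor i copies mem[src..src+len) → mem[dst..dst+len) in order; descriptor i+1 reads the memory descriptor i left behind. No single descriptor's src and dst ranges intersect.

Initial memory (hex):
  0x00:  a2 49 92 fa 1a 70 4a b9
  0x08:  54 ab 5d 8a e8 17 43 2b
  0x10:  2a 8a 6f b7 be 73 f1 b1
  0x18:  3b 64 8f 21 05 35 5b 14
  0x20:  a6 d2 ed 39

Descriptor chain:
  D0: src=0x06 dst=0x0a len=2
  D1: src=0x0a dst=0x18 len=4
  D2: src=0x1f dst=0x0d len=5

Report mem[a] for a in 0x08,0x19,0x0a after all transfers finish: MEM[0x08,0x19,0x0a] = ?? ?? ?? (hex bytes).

  after D0: wrote 2B at 0x0a = 4ab9
  after D1: wrote 4B at 0x18 = 4ab9e817
  after D2: wrote 5B at 0x0d = 14a6d2ed39
query mem[0x08]=0x54, mem[0x19]=0xb9, mem[0x0a]=0x4a

MEM[0x08,0x19,0x0a] = 54 b9 4a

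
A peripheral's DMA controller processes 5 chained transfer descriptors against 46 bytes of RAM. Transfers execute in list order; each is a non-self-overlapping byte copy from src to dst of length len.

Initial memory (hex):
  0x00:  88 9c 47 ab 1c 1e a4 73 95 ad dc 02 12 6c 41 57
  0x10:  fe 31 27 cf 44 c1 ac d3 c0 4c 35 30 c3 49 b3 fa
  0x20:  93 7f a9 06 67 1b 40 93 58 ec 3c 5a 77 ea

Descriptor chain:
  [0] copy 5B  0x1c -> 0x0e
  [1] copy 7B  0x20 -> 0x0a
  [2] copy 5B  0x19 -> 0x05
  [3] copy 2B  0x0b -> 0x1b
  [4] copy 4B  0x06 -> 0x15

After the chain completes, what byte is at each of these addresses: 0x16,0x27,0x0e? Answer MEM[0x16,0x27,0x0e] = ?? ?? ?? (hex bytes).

MEM[0x16,0x27,0x0e] = 30 93 67

  after D0: wrote 5B at 0x0e = c349b3fa93
  after D1: wrote 7B at 0x0a = 937fa906671b40
  after D2: wrote 5B at 0x05 = 4c3530c349
  after D3: wrote 2B at 0x1b = 7fa9
  after D4: wrote 4B at 0x15 = 3530c349
query mem[0x16]=0x30, mem[0x27]=0x93, mem[0x0e]=0x67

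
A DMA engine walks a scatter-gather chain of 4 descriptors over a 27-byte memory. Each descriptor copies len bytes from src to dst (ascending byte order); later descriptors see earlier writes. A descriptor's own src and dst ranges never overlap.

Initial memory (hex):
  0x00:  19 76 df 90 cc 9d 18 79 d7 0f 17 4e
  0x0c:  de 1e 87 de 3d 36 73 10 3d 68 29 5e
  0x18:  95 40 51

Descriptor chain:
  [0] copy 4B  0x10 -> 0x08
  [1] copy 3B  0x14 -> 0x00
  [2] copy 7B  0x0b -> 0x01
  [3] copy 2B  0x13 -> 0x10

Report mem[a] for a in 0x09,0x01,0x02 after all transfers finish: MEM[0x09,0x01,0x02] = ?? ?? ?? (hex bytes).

MEM[0x09,0x01,0x02] = 36 10 de

#0 dst[0x08+4] := {0x3d,0x36,0x73,0x10}
#1 dst[0x00+3] := {0x3d,0x68,0x29}
#2 dst[0x01+7] := {0x10,0xde,0x1e,0x87,0xde,0x3d,0x36}
#3 dst[0x10+2] := {0x10,0x3d}
query mem[0x09]=0x36, mem[0x01]=0x10, mem[0x02]=0xde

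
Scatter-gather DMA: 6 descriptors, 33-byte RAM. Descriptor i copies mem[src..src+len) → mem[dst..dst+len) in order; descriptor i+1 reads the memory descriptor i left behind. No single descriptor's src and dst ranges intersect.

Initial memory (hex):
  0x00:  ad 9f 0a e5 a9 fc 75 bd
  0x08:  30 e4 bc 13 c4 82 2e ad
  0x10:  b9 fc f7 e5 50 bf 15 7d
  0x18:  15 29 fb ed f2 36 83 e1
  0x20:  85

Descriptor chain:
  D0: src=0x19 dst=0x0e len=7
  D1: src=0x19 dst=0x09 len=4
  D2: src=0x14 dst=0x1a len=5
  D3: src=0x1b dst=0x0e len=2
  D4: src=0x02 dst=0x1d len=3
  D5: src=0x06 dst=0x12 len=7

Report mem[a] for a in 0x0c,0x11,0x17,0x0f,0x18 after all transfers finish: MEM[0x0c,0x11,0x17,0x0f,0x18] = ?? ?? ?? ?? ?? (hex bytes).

D0: mem[0x0e..0x14] <- [29 fb ed f2 36 83 e1]
D1: mem[0x09..0x0c] <- [29 fb ed f2]
D2: mem[0x1a..0x1e] <- [e1 bf 15 7d 15]
D3: mem[0x0e..0x0f] <- [bf 15]
D4: mem[0x1d..0x1f] <- [0a e5 a9]
D5: mem[0x12..0x18] <- [75 bd 30 29 fb ed f2]
query mem[0x0c]=0xf2, mem[0x11]=0xf2, mem[0x17]=0xed, mem[0x0f]=0x15, mem[0x18]=0xf2

MEM[0x0c,0x11,0x17,0x0f,0x18] = f2 f2 ed 15 f2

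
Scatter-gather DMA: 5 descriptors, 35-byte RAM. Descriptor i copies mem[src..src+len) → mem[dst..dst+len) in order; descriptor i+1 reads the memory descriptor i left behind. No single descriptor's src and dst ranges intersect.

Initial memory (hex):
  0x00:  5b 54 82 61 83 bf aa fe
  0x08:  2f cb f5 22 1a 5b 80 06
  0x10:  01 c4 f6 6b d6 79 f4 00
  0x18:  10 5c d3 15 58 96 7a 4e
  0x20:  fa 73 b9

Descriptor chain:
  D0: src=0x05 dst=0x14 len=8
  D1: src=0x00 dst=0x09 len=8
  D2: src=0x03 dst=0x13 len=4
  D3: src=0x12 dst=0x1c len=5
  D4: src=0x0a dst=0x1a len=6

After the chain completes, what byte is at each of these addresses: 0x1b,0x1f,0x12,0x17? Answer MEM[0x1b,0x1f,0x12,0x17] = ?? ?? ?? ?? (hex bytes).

MEM[0x1b,0x1f,0x12,0x17] = 82 aa f6 2f

  after D0: wrote 8B at 0x14 = bfaafe2fcbf5221a
  after D1: wrote 8B at 0x09 = 5b54826183bfaafe
  after D2: wrote 4B at 0x13 = 6183bfaa
  after D3: wrote 5B at 0x1c = f66183bfaa
  after D4: wrote 6B at 0x1a = 54826183bfaa
query mem[0x1b]=0x82, mem[0x1f]=0xaa, mem[0x12]=0xf6, mem[0x17]=0x2f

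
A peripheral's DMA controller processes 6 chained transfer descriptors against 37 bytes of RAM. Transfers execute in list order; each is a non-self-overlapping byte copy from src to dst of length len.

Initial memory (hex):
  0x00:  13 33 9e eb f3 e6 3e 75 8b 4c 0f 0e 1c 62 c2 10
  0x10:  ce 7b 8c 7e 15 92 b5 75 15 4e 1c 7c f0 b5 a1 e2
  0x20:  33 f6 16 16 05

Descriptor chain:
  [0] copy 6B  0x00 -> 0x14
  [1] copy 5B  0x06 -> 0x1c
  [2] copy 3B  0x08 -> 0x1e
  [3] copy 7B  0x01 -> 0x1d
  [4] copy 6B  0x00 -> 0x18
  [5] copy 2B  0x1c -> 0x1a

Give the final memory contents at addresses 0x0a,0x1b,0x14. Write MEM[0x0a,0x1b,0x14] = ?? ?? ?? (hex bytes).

[0] 0x00->0x14 len=6 : 13 33 9e eb f3 e6
[1] 0x06->0x1c len=5 : 3e 75 8b 4c 0f
[2] 0x08->0x1e len=3 : 8b 4c 0f
[3] 0x01->0x1d len=7 : 33 9e eb f3 e6 3e 75
[4] 0x00->0x18 len=6 : 13 33 9e eb f3 e6
[5] 0x1c->0x1a len=2 : f3 e6
query mem[0x0a]=0x0f, mem[0x1b]=0xe6, mem[0x14]=0x13

MEM[0x0a,0x1b,0x14] = 0f e6 13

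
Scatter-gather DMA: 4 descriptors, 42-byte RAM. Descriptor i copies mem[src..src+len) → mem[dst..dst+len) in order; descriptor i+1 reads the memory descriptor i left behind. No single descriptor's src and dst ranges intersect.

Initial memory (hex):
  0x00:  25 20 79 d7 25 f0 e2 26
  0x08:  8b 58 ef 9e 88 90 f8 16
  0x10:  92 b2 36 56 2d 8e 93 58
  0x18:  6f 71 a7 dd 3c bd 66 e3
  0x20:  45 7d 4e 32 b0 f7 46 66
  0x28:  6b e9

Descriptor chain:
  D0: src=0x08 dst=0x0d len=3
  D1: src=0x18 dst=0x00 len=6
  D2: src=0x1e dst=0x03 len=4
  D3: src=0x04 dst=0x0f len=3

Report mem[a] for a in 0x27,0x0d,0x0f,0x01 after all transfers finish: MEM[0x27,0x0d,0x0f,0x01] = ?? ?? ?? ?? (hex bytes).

MEM[0x27,0x0d,0x0f,0x01] = 66 8b e3 71

[0] 0x08->0x0d len=3 : 8b 58 ef
[1] 0x18->0x00 len=6 : 6f 71 a7 dd 3c bd
[2] 0x1e->0x03 len=4 : 66 e3 45 7d
[3] 0x04->0x0f len=3 : e3 45 7d
query mem[0x27]=0x66, mem[0x0d]=0x8b, mem[0x0f]=0xe3, mem[0x01]=0x71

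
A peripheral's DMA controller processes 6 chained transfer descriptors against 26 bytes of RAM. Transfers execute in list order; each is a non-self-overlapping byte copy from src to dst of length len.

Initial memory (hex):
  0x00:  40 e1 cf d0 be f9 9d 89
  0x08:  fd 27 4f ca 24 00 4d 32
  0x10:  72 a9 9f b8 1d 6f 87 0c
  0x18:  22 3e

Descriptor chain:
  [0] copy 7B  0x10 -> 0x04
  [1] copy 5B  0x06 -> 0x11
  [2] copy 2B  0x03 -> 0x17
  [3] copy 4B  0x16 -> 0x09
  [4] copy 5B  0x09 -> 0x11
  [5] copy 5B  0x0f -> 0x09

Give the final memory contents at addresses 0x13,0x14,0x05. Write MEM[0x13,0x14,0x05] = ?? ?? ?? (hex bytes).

MEM[0x13,0x14,0x05] = 72 3e a9

[0] 0x10->0x04 len=7 : 72 a9 9f b8 1d 6f 87
[1] 0x06->0x11 len=5 : 9f b8 1d 6f 87
[2] 0x03->0x17 len=2 : d0 72
[3] 0x16->0x09 len=4 : 87 d0 72 3e
[4] 0x09->0x11 len=5 : 87 d0 72 3e 00
[5] 0x0f->0x09 len=5 : 32 72 87 d0 72
query mem[0x13]=0x72, mem[0x14]=0x3e, mem[0x05]=0xa9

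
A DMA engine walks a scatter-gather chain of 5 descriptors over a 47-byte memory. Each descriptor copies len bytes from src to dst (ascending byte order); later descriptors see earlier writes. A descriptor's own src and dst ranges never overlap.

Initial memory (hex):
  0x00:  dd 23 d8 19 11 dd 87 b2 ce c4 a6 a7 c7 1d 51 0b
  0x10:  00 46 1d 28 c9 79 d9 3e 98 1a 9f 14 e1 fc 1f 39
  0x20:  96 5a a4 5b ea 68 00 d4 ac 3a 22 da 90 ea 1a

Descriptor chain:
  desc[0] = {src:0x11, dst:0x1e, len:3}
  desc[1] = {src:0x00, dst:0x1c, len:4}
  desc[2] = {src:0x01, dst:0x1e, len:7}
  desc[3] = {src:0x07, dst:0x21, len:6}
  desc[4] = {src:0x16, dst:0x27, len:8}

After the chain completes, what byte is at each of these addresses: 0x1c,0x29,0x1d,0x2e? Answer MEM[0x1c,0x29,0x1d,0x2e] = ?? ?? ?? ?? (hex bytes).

#0 dst[0x1e+3] := {0x46,0x1d,0x28}
#1 dst[0x1c+4] := {0xdd,0x23,0xd8,0x19}
#2 dst[0x1e+7] := {0x23,0xd8,0x19,0x11,0xdd,0x87,0xb2}
#3 dst[0x21+6] := {0xb2,0xce,0xc4,0xa6,0xa7,0xc7}
#4 dst[0x27+8] := {0xd9,0x3e,0x98,0x1a,0x9f,0x14,0xdd,0x23}
query mem[0x1c]=0xdd, mem[0x29]=0x98, mem[0x1d]=0x23, mem[0x2e]=0x23

MEM[0x1c,0x29,0x1d,0x2e] = dd 98 23 23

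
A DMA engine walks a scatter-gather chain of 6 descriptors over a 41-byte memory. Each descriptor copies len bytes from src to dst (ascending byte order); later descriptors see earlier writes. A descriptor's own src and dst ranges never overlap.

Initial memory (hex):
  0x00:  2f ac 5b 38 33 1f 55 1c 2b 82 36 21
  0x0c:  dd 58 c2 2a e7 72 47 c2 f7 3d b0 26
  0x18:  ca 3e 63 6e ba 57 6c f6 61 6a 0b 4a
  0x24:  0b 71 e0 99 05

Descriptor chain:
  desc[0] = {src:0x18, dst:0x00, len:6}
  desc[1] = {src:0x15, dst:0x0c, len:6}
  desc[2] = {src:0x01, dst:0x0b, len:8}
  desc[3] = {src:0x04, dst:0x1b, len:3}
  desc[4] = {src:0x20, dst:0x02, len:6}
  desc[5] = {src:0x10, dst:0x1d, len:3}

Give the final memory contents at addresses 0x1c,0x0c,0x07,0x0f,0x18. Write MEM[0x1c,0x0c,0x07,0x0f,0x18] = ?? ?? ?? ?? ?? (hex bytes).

MEM[0x1c,0x0c,0x07,0x0f,0x18] = 57 63 71 57 ca

D0: mem[0x00..0x05] <- [ca 3e 63 6e ba 57]
D1: mem[0x0c..0x11] <- [3d b0 26 ca 3e 63]
D2: mem[0x0b..0x12] <- [3e 63 6e ba 57 55 1c 2b]
D3: mem[0x1b..0x1d] <- [ba 57 55]
D4: mem[0x02..0x07] <- [61 6a 0b 4a 0b 71]
D5: mem[0x1d..0x1f] <- [55 1c 2b]
query mem[0x1c]=0x57, mem[0x0c]=0x63, mem[0x07]=0x71, mem[0x0f]=0x57, mem[0x18]=0xca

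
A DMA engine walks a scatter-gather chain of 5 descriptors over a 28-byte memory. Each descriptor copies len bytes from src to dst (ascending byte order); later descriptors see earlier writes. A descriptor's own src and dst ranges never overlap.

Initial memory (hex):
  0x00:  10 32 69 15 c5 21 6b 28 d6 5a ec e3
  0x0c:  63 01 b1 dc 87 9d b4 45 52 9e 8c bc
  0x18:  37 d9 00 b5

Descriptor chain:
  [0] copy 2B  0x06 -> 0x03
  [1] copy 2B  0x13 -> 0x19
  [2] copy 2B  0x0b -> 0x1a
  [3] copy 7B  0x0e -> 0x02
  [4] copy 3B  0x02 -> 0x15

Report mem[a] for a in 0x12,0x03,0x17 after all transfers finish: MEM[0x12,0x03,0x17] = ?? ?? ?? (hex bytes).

[0] 0x06->0x03 len=2 : 6b 28
[1] 0x13->0x19 len=2 : 45 52
[2] 0x0b->0x1a len=2 : e3 63
[3] 0x0e->0x02 len=7 : b1 dc 87 9d b4 45 52
[4] 0x02->0x15 len=3 : b1 dc 87
query mem[0x12]=0xb4, mem[0x03]=0xdc, mem[0x17]=0x87

MEM[0x12,0x03,0x17] = b4 dc 87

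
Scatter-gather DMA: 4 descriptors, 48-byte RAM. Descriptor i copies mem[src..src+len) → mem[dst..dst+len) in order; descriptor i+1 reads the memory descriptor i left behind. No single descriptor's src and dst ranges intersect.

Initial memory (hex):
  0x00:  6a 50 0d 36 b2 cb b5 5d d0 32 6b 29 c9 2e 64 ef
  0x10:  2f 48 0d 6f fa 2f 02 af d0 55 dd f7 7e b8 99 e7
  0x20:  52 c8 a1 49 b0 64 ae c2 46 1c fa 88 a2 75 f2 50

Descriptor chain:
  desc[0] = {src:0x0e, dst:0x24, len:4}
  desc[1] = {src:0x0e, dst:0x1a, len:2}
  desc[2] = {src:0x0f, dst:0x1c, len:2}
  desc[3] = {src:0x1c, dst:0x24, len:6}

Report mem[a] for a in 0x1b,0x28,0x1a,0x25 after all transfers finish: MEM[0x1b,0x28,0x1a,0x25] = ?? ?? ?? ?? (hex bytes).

MEM[0x1b,0x28,0x1a,0x25] = ef 52 64 2f

  after D0: wrote 4B at 0x24 = 64ef2f48
  after D1: wrote 2B at 0x1a = 64ef
  after D2: wrote 2B at 0x1c = ef2f
  after D3: wrote 6B at 0x24 = ef2f99e752c8
query mem[0x1b]=0xef, mem[0x28]=0x52, mem[0x1a]=0x64, mem[0x25]=0x2f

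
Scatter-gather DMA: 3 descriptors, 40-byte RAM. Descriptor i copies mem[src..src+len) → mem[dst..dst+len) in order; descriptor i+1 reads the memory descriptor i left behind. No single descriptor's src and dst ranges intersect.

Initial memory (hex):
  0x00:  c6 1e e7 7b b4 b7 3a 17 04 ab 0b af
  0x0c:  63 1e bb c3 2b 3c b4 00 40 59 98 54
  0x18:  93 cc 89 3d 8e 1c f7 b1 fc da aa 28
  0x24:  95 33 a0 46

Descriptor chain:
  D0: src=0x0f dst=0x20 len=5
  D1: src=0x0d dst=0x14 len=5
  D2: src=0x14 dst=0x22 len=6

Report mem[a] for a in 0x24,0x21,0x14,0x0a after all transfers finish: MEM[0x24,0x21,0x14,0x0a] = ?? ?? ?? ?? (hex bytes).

#0 dst[0x20+5] := {0xc3,0x2b,0x3c,0xb4,0x00}
#1 dst[0x14+5] := {0x1e,0xbb,0xc3,0x2b,0x3c}
#2 dst[0x22+6] := {0x1e,0xbb,0xc3,0x2b,0x3c,0xcc}
query mem[0x24]=0xc3, mem[0x21]=0x2b, mem[0x14]=0x1e, mem[0x0a]=0x0b

MEM[0x24,0x21,0x14,0x0a] = c3 2b 1e 0b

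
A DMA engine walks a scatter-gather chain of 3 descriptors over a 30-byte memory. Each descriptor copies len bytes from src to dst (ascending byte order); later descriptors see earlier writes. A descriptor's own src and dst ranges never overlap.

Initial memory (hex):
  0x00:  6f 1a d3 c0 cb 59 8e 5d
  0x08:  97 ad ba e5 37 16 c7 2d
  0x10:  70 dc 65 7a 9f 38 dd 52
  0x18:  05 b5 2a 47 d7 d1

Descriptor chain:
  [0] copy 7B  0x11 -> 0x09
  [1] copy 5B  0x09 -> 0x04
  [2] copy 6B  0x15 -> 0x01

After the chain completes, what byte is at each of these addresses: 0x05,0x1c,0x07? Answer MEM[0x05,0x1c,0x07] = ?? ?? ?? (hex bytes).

MEM[0x05,0x1c,0x07] = b5 d7 9f

  after D0: wrote 7B at 0x09 = dc657a9f38dd52
  after D1: wrote 5B at 0x04 = dc657a9f38
  after D2: wrote 6B at 0x01 = 38dd5205b52a
query mem[0x05]=0xb5, mem[0x1c]=0xd7, mem[0x07]=0x9f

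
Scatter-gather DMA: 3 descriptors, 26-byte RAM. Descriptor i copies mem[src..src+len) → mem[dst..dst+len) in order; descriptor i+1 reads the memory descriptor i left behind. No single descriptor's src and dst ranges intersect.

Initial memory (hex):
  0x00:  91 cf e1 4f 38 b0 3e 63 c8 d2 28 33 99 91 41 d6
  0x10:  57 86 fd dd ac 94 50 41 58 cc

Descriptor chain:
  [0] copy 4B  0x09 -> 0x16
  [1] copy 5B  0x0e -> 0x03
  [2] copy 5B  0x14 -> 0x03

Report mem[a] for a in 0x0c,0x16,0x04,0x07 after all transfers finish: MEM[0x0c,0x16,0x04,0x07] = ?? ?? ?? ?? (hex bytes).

MEM[0x0c,0x16,0x04,0x07] = 99 d2 94 33

[0] 0x09->0x16 len=4 : d2 28 33 99
[1] 0x0e->0x03 len=5 : 41 d6 57 86 fd
[2] 0x14->0x03 len=5 : ac 94 d2 28 33
query mem[0x0c]=0x99, mem[0x16]=0xd2, mem[0x04]=0x94, mem[0x07]=0x33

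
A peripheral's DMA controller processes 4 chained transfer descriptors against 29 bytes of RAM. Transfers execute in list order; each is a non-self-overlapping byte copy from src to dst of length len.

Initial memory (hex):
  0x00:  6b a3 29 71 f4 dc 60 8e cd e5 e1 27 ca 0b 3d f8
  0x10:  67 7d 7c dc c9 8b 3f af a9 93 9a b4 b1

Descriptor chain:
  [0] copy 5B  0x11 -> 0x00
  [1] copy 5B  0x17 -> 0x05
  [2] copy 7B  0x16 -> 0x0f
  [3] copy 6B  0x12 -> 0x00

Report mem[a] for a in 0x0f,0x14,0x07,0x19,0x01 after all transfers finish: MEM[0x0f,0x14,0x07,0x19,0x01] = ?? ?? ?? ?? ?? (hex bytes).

  after D0: wrote 5B at 0x00 = 7d7cdcc98b
  after D1: wrote 5B at 0x05 = afa9939ab4
  after D2: wrote 7B at 0x0f = 3fafa9939ab4b1
  after D3: wrote 6B at 0x00 = 939ab4b13faf
query mem[0x0f]=0x3f, mem[0x14]=0xb4, mem[0x07]=0x93, mem[0x19]=0x93, mem[0x01]=0x9a

MEM[0x0f,0x14,0x07,0x19,0x01] = 3f b4 93 93 9a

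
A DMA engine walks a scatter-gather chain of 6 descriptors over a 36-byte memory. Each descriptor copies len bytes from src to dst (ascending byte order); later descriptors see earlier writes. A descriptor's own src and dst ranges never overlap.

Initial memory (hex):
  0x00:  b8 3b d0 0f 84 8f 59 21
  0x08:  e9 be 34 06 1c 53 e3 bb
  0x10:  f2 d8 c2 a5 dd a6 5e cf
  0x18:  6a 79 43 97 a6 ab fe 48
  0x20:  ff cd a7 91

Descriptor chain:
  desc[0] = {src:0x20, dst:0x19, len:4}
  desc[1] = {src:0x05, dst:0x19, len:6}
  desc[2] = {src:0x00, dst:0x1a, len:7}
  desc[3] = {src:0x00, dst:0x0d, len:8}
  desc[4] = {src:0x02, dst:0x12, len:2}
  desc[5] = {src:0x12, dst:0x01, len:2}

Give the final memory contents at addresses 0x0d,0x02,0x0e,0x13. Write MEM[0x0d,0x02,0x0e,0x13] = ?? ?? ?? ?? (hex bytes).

[0] 0x20->0x19 len=4 : ff cd a7 91
[1] 0x05->0x19 len=6 : 8f 59 21 e9 be 34
[2] 0x00->0x1a len=7 : b8 3b d0 0f 84 8f 59
[3] 0x00->0x0d len=8 : b8 3b d0 0f 84 8f 59 21
[4] 0x02->0x12 len=2 : d0 0f
[5] 0x12->0x01 len=2 : d0 0f
query mem[0x0d]=0xb8, mem[0x02]=0x0f, mem[0x0e]=0x3b, mem[0x13]=0x0f

MEM[0x0d,0x02,0x0e,0x13] = b8 0f 3b 0f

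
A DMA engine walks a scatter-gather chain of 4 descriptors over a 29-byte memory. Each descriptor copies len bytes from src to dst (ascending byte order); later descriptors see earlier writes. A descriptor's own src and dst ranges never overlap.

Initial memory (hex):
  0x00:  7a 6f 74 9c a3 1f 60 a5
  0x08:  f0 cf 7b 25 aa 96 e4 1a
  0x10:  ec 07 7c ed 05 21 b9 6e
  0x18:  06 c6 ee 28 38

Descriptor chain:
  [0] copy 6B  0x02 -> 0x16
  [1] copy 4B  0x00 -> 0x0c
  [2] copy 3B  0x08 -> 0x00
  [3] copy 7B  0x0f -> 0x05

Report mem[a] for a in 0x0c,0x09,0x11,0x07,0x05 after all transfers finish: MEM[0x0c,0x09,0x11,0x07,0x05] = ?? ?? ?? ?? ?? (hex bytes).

MEM[0x0c,0x09,0x11,0x07,0x05] = 7a ed 07 07 9c

[0] 0x02->0x16 len=6 : 74 9c a3 1f 60 a5
[1] 0x00->0x0c len=4 : 7a 6f 74 9c
[2] 0x08->0x00 len=3 : f0 cf 7b
[3] 0x0f->0x05 len=7 : 9c ec 07 7c ed 05 21
query mem[0x0c]=0x7a, mem[0x09]=0xed, mem[0x11]=0x07, mem[0x07]=0x07, mem[0x05]=0x9c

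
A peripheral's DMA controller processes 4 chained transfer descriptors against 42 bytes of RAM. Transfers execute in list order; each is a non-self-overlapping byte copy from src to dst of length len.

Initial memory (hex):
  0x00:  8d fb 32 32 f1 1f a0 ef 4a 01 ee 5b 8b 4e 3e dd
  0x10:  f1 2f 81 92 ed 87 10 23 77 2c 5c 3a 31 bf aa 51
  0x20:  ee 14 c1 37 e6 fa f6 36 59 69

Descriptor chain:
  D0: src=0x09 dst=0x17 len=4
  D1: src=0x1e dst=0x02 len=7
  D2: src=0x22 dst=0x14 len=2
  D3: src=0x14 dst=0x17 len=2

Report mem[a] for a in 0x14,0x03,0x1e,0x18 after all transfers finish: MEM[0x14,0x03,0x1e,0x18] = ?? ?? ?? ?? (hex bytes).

#0 dst[0x17+4] := {0x01,0xee,0x5b,0x8b}
#1 dst[0x02+7] := {0xaa,0x51,0xee,0x14,0xc1,0x37,0xe6}
#2 dst[0x14+2] := {0xc1,0x37}
#3 dst[0x17+2] := {0xc1,0x37}
query mem[0x14]=0xc1, mem[0x03]=0x51, mem[0x1e]=0xaa, mem[0x18]=0x37

MEM[0x14,0x03,0x1e,0x18] = c1 51 aa 37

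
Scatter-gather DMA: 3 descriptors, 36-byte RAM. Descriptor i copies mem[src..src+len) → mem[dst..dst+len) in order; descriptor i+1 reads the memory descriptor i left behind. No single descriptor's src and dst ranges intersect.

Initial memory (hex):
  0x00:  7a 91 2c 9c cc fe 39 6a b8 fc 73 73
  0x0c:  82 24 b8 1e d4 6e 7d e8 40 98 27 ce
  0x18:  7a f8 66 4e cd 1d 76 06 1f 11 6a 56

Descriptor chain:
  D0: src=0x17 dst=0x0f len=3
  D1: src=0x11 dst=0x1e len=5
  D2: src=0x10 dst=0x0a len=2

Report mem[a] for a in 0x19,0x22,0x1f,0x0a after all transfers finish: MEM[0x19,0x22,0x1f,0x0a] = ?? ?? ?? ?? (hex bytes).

MEM[0x19,0x22,0x1f,0x0a] = f8 98 7d 7a

  after D0: wrote 3B at 0x0f = ce7af8
  after D1: wrote 5B at 0x1e = f87de84098
  after D2: wrote 2B at 0x0a = 7af8
query mem[0x19]=0xf8, mem[0x22]=0x98, mem[0x1f]=0x7d, mem[0x0a]=0x7a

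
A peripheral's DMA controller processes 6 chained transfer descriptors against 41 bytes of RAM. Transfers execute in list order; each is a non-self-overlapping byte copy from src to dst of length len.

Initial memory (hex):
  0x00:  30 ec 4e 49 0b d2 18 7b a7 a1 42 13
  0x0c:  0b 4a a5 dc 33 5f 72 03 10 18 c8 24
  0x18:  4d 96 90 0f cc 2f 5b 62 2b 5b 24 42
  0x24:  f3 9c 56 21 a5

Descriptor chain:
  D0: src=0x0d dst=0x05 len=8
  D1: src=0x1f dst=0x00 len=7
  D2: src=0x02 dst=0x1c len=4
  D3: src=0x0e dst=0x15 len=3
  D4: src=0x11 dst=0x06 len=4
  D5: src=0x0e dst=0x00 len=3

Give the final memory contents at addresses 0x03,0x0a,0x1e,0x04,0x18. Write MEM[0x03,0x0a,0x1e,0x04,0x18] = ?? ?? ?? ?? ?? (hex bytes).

D0: mem[0x05..0x0c] <- [4a a5 dc 33 5f 72 03 10]
D1: mem[0x00..0x06] <- [62 2b 5b 24 42 f3 9c]
D2: mem[0x1c..0x1f] <- [5b 24 42 f3]
D3: mem[0x15..0x17] <- [a5 dc 33]
D4: mem[0x06..0x09] <- [5f 72 03 10]
D5: mem[0x00..0x02] <- [a5 dc 33]
query mem[0x03]=0x24, mem[0x0a]=0x72, mem[0x1e]=0x42, mem[0x04]=0x42, mem[0x18]=0x4d

MEM[0x03,0x0a,0x1e,0x04,0x18] = 24 72 42 42 4d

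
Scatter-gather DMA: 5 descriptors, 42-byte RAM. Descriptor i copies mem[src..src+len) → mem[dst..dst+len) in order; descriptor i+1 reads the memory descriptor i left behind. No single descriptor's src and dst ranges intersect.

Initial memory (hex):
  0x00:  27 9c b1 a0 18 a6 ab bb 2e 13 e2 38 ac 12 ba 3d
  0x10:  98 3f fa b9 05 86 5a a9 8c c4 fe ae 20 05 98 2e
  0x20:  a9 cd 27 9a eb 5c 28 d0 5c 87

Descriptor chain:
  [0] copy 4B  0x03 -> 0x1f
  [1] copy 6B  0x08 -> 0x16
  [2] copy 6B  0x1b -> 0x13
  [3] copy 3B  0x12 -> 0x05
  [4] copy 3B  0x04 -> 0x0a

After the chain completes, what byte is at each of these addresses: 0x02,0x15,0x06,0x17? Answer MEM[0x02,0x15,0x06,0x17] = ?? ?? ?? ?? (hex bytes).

MEM[0x02,0x15,0x06,0x17] = b1 05 12 a0

  after D0: wrote 4B at 0x1f = a018a6ab
  after D1: wrote 6B at 0x16 = 2e13e238ac12
  after D2: wrote 6B at 0x13 = 12200598a018
  after D3: wrote 3B at 0x05 = fa1220
  after D4: wrote 3B at 0x0a = 18fa12
query mem[0x02]=0xb1, mem[0x15]=0x05, mem[0x06]=0x12, mem[0x17]=0xa0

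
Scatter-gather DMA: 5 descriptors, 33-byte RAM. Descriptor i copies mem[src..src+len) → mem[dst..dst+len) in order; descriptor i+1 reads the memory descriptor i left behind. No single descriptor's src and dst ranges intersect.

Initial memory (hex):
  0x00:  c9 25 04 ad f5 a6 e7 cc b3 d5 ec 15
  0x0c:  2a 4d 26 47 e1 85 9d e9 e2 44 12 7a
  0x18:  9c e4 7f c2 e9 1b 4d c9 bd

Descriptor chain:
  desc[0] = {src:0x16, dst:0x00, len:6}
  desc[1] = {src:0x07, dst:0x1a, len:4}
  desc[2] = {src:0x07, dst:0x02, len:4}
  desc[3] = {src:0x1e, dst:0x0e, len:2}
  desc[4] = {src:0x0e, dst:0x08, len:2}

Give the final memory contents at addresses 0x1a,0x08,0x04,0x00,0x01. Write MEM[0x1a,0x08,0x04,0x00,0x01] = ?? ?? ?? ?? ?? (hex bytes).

[0] 0x16->0x00 len=6 : 12 7a 9c e4 7f c2
[1] 0x07->0x1a len=4 : cc b3 d5 ec
[2] 0x07->0x02 len=4 : cc b3 d5 ec
[3] 0x1e->0x0e len=2 : 4d c9
[4] 0x0e->0x08 len=2 : 4d c9
query mem[0x1a]=0xcc, mem[0x08]=0x4d, mem[0x04]=0xd5, mem[0x00]=0x12, mem[0x01]=0x7a

MEM[0x1a,0x08,0x04,0x00,0x01] = cc 4d d5 12 7a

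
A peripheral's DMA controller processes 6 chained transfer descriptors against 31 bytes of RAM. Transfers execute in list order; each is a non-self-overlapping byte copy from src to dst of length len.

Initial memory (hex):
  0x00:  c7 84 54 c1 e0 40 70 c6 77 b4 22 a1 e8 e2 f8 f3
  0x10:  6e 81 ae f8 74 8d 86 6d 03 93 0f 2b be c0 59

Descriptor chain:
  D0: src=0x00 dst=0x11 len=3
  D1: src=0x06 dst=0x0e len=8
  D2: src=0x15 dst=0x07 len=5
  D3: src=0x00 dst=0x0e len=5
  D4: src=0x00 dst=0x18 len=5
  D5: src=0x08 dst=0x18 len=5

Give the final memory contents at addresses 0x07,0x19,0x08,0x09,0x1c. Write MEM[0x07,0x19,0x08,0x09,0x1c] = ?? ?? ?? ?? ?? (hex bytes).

#0 dst[0x11+3] := {0xc7,0x84,0x54}
#1 dst[0x0e+8] := {0x70,0xc6,0x77,0xb4,0x22,0xa1,0xe8,0xe2}
#2 dst[0x07+5] := {0xe2,0x86,0x6d,0x03,0x93}
#3 dst[0x0e+5] := {0xc7,0x84,0x54,0xc1,0xe0}
#4 dst[0x18+5] := {0xc7,0x84,0x54,0xc1,0xe0}
#5 dst[0x18+5] := {0x86,0x6d,0x03,0x93,0xe8}
query mem[0x07]=0xe2, mem[0x19]=0x6d, mem[0x08]=0x86, mem[0x09]=0x6d, mem[0x1c]=0xe8

MEM[0x07,0x19,0x08,0x09,0x1c] = e2 6d 86 6d e8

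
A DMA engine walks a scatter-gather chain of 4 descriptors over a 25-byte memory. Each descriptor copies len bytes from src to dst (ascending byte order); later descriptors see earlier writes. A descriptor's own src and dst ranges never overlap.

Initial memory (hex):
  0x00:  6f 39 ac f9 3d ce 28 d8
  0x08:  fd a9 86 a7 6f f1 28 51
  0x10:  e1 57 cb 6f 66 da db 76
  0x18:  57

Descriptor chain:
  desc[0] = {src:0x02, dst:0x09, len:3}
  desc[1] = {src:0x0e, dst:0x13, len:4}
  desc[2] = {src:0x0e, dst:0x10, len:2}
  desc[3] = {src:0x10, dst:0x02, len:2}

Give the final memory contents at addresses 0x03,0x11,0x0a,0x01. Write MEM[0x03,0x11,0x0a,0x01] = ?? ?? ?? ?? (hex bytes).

[0] 0x02->0x09 len=3 : ac f9 3d
[1] 0x0e->0x13 len=4 : 28 51 e1 57
[2] 0x0e->0x10 len=2 : 28 51
[3] 0x10->0x02 len=2 : 28 51
query mem[0x03]=0x51, mem[0x11]=0x51, mem[0x0a]=0xf9, mem[0x01]=0x39

MEM[0x03,0x11,0x0a,0x01] = 51 51 f9 39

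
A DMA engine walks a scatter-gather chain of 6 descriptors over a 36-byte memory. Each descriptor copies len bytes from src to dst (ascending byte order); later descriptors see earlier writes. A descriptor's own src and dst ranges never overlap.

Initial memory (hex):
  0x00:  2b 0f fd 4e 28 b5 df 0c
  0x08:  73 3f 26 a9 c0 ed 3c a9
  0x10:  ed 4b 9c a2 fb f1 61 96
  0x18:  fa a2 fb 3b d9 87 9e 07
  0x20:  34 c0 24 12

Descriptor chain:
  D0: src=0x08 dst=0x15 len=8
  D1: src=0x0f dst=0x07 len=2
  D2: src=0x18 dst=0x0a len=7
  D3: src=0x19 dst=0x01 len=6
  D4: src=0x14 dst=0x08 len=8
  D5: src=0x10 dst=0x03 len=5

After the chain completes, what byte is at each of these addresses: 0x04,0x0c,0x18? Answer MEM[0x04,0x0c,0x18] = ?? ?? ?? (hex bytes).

[0] 0x08->0x15 len=8 : 73 3f 26 a9 c0 ed 3c a9
[1] 0x0f->0x07 len=2 : a9 ed
[2] 0x18->0x0a len=7 : a9 c0 ed 3c a9 87 9e
[3] 0x19->0x01 len=6 : c0 ed 3c a9 87 9e
[4] 0x14->0x08 len=8 : fb 73 3f 26 a9 c0 ed 3c
[5] 0x10->0x03 len=5 : 9e 4b 9c a2 fb
query mem[0x04]=0x4b, mem[0x0c]=0xa9, mem[0x18]=0xa9

MEM[0x04,0x0c,0x18] = 4b a9 a9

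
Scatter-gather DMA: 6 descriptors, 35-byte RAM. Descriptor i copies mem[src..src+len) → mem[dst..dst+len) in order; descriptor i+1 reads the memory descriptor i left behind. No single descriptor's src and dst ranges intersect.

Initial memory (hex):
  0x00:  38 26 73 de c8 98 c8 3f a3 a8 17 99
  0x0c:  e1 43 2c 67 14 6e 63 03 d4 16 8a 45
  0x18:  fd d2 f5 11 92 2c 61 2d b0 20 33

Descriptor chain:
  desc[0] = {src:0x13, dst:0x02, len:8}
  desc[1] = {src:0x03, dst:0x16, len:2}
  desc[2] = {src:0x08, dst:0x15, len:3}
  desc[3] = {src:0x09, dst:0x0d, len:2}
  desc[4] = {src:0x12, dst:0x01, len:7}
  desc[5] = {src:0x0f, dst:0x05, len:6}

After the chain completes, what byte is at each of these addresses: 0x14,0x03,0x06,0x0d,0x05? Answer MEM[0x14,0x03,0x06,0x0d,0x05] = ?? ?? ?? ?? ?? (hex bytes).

MEM[0x14,0x03,0x06,0x0d,0x05] = d4 d4 14 f5 67

D0: mem[0x02..0x09] <- [03 d4 16 8a 45 fd d2 f5]
D1: mem[0x16..0x17] <- [d4 16]
D2: mem[0x15..0x17] <- [d2 f5 17]
D3: mem[0x0d..0x0e] <- [f5 17]
D4: mem[0x01..0x07] <- [63 03 d4 d2 f5 17 fd]
D5: mem[0x05..0x0a] <- [67 14 6e 63 03 d4]
query mem[0x14]=0xd4, mem[0x03]=0xd4, mem[0x06]=0x14, mem[0x0d]=0xf5, mem[0x05]=0x67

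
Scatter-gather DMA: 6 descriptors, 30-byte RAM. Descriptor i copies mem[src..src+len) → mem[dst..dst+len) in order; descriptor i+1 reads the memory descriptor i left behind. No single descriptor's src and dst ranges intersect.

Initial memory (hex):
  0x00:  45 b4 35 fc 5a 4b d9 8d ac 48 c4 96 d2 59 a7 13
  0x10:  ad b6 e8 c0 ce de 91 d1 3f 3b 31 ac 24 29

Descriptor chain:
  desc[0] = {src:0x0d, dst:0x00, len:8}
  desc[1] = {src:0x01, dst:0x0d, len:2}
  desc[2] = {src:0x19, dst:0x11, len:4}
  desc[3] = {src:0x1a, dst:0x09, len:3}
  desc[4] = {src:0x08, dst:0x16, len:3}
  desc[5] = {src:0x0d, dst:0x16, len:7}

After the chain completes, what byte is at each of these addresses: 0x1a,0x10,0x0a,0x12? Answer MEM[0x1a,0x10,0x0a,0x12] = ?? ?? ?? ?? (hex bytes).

MEM[0x1a,0x10,0x0a,0x12] = 3b ad ac 31

  after D0: wrote 8B at 0x00 = 59a713adb6e8c0ce
  after D1: wrote 2B at 0x0d = a713
  after D2: wrote 4B at 0x11 = 3b31ac24
  after D3: wrote 3B at 0x09 = 31ac24
  after D4: wrote 3B at 0x16 = ac31ac
  after D5: wrote 7B at 0x16 = a71313ad3b31ac
query mem[0x1a]=0x3b, mem[0x10]=0xad, mem[0x0a]=0xac, mem[0x12]=0x31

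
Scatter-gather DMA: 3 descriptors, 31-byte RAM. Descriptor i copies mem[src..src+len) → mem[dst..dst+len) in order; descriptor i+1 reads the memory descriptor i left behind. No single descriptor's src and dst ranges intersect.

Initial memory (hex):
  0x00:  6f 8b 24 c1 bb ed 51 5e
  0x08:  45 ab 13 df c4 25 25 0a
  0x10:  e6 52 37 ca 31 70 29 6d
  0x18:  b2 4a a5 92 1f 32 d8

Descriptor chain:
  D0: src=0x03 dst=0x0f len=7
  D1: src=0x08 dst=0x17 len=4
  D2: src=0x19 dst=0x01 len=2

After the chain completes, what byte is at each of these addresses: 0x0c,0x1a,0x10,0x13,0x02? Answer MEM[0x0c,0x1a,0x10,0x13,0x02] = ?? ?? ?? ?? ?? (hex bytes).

D0: mem[0x0f..0x15] <- [c1 bb ed 51 5e 45 ab]
D1: mem[0x17..0x1a] <- [45 ab 13 df]
D2: mem[0x01..0x02] <- [13 df]
query mem[0x0c]=0xc4, mem[0x1a]=0xdf, mem[0x10]=0xbb, mem[0x13]=0x5e, mem[0x02]=0xdf

MEM[0x0c,0x1a,0x10,0x13,0x02] = c4 df bb 5e df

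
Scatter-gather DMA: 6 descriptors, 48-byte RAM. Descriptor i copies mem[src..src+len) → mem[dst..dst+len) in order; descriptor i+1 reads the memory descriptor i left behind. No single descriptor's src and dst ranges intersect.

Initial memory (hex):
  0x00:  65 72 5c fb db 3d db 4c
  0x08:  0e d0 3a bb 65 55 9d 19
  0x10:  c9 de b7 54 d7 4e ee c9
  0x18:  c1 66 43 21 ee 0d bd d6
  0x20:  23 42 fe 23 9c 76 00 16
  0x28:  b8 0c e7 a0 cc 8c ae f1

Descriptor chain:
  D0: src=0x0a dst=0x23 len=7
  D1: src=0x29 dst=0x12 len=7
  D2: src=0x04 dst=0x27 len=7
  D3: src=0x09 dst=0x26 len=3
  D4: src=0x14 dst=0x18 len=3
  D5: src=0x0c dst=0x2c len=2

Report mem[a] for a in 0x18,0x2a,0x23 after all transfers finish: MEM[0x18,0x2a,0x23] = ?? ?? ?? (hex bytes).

MEM[0x18,0x2a,0x23] = a0 4c 3a

#0 dst[0x23+7] := {0x3a,0xbb,0x65,0x55,0x9d,0x19,0xc9}
#1 dst[0x12+7] := {0xc9,0xe7,0xa0,0xcc,0x8c,0xae,0xf1}
#2 dst[0x27+7] := {0xdb,0x3d,0xdb,0x4c,0x0e,0xd0,0x3a}
#3 dst[0x26+3] := {0xd0,0x3a,0xbb}
#4 dst[0x18+3] := {0xa0,0xcc,0x8c}
#5 dst[0x2c+2] := {0x65,0x55}
query mem[0x18]=0xa0, mem[0x2a]=0x4c, mem[0x23]=0x3a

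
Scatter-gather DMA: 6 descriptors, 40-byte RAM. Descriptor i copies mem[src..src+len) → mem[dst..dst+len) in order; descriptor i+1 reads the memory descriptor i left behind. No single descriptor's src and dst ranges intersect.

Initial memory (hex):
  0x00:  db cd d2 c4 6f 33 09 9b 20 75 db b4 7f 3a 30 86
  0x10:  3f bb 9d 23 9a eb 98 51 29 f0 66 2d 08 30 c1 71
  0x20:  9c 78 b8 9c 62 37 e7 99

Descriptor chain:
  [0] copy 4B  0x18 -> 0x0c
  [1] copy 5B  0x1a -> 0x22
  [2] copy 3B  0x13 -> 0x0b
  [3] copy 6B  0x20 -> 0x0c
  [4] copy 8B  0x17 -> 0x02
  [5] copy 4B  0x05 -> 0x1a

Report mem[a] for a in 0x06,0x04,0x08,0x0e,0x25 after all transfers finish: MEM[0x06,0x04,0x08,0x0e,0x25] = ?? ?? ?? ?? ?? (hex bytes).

  after D0: wrote 4B at 0x0c = 29f0662d
  after D1: wrote 5B at 0x22 = 662d0830c1
  after D2: wrote 3B at 0x0b = 239aeb
  after D3: wrote 6B at 0x0c = 9c78662d0830
  after D4: wrote 8B at 0x02 = 5129f0662d0830c1
  after D5: wrote 4B at 0x1a = 662d0830
query mem[0x06]=0x2d, mem[0x04]=0xf0, mem[0x08]=0x30, mem[0x0e]=0x66, mem[0x25]=0x30

MEM[0x06,0x04,0x08,0x0e,0x25] = 2d f0 30 66 30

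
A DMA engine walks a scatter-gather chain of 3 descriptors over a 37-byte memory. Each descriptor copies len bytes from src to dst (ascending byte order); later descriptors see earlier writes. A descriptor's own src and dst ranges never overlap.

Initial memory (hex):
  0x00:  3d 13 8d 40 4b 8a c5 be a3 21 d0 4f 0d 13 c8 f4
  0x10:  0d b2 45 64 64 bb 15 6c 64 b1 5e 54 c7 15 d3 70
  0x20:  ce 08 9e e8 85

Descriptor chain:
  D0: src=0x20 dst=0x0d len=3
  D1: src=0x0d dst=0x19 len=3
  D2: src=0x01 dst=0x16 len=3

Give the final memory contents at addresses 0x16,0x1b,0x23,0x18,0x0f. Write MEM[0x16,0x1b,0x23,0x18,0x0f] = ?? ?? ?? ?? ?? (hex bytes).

MEM[0x16,0x1b,0x23,0x18,0x0f] = 13 9e e8 40 9e

#0 dst[0x0d+3] := {0xce,0x08,0x9e}
#1 dst[0x19+3] := {0xce,0x08,0x9e}
#2 dst[0x16+3] := {0x13,0x8d,0x40}
query mem[0x16]=0x13, mem[0x1b]=0x9e, mem[0x23]=0xe8, mem[0x18]=0x40, mem[0x0f]=0x9e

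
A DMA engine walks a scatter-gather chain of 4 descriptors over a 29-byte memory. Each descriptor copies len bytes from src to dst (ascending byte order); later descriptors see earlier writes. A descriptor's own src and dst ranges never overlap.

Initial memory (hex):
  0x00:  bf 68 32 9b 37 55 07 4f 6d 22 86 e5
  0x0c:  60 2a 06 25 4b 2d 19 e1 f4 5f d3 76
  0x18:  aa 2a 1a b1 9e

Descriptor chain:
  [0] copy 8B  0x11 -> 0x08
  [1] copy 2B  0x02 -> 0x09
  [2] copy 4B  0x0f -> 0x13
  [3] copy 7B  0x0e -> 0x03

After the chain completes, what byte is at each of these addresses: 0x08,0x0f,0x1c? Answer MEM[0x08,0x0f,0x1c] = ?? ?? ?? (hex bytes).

MEM[0x08,0x0f,0x1c] = aa aa 9e

#0 dst[0x08+8] := {0x2d,0x19,0xe1,0xf4,0x5f,0xd3,0x76,0xaa}
#1 dst[0x09+2] := {0x32,0x9b}
#2 dst[0x13+4] := {0xaa,0x4b,0x2d,0x19}
#3 dst[0x03+7] := {0x76,0xaa,0x4b,0x2d,0x19,0xaa,0x4b}
query mem[0x08]=0xaa, mem[0x0f]=0xaa, mem[0x1c]=0x9e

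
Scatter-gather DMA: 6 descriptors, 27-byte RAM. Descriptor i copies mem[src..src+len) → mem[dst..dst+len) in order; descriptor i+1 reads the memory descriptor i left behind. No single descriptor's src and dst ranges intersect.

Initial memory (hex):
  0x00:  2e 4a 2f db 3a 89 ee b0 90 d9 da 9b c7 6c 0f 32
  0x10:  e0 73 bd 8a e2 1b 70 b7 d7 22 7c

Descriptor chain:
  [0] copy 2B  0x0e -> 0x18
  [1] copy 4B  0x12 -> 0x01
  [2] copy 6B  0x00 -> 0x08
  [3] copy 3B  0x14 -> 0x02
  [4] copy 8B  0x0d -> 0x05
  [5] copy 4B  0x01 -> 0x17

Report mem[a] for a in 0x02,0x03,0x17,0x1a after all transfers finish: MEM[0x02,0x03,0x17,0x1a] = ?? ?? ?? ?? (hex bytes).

MEM[0x02,0x03,0x17,0x1a] = e2 1b bd 70

[0] 0x0e->0x18 len=2 : 0f 32
[1] 0x12->0x01 len=4 : bd 8a e2 1b
[2] 0x00->0x08 len=6 : 2e bd 8a e2 1b 89
[3] 0x14->0x02 len=3 : e2 1b 70
[4] 0x0d->0x05 len=8 : 89 0f 32 e0 73 bd 8a e2
[5] 0x01->0x17 len=4 : bd e2 1b 70
query mem[0x02]=0xe2, mem[0x03]=0x1b, mem[0x17]=0xbd, mem[0x1a]=0x70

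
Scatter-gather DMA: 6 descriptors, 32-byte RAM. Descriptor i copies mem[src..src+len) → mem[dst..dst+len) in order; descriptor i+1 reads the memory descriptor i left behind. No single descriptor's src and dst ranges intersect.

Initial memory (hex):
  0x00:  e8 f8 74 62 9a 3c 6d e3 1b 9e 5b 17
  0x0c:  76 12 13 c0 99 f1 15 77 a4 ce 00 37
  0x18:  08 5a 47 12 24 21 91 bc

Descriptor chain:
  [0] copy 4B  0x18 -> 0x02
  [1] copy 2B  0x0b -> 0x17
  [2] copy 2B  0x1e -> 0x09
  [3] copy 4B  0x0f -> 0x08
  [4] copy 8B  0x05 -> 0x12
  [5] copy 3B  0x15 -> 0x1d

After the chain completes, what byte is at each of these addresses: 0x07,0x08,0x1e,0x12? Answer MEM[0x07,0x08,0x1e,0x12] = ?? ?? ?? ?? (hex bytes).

D0: mem[0x02..0x05] <- [08 5a 47 12]
D1: mem[0x17..0x18] <- [17 76]
D2: mem[0x09..0x0a] <- [91 bc]
D3: mem[0x08..0x0b] <- [c0 99 f1 15]
D4: mem[0x12..0x19] <- [12 6d e3 c0 99 f1 15 76]
D5: mem[0x1d..0x1f] <- [c0 99 f1]
query mem[0x07]=0xe3, mem[0x08]=0xc0, mem[0x1e]=0x99, mem[0x12]=0x12

MEM[0x07,0x08,0x1e,0x12] = e3 c0 99 12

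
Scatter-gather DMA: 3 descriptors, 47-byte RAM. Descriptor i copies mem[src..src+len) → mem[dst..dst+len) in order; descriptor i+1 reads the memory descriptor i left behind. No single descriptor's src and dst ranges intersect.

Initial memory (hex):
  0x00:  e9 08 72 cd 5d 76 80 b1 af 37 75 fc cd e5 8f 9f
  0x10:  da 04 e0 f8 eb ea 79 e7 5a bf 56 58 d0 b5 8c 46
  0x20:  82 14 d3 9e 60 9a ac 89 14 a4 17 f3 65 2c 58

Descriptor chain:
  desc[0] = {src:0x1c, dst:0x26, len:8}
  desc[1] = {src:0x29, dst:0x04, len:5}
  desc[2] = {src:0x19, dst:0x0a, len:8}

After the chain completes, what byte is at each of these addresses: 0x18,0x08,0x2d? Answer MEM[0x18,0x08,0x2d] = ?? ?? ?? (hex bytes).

[0] 0x1c->0x26 len=8 : d0 b5 8c 46 82 14 d3 9e
[1] 0x29->0x04 len=5 : 46 82 14 d3 9e
[2] 0x19->0x0a len=8 : bf 56 58 d0 b5 8c 46 82
query mem[0x18]=0x5a, mem[0x08]=0x9e, mem[0x2d]=0x9e

MEM[0x18,0x08,0x2d] = 5a 9e 9e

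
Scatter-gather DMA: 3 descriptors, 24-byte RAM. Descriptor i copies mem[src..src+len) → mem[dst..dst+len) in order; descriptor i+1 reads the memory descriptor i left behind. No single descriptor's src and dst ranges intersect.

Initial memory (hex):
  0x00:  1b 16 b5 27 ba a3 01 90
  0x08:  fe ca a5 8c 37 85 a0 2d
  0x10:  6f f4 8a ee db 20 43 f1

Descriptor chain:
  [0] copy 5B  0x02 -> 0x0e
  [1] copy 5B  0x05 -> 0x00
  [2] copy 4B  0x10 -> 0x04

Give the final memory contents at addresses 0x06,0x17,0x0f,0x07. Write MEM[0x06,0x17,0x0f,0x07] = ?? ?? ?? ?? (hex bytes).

MEM[0x06,0x17,0x0f,0x07] = 01 f1 27 ee

D0: mem[0x0e..0x12] <- [b5 27 ba a3 01]
D1: mem[0x00..0x04] <- [a3 01 90 fe ca]
D2: mem[0x04..0x07] <- [ba a3 01 ee]
query mem[0x06]=0x01, mem[0x17]=0xf1, mem[0x0f]=0x27, mem[0x07]=0xee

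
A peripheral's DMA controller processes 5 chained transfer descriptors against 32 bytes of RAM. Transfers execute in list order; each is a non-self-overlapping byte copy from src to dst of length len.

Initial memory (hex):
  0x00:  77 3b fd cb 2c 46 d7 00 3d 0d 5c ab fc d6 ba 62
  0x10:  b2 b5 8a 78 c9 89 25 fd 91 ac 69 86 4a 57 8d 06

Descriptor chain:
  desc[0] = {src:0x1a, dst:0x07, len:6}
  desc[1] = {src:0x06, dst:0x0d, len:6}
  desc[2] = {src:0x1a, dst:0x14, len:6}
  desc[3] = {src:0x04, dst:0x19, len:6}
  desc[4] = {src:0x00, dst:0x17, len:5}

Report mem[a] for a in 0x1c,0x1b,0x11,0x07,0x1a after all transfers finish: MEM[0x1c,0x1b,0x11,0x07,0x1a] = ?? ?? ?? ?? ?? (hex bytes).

MEM[0x1c,0x1b,0x11,0x07,0x1a] = 69 2c 57 69 cb

[0] 0x1a->0x07 len=6 : 69 86 4a 57 8d 06
[1] 0x06->0x0d len=6 : d7 69 86 4a 57 8d
[2] 0x1a->0x14 len=6 : 69 86 4a 57 8d 06
[3] 0x04->0x19 len=6 : 2c 46 d7 69 86 4a
[4] 0x00->0x17 len=5 : 77 3b fd cb 2c
query mem[0x1c]=0x69, mem[0x1b]=0x2c, mem[0x11]=0x57, mem[0x07]=0x69, mem[0x1a]=0xcb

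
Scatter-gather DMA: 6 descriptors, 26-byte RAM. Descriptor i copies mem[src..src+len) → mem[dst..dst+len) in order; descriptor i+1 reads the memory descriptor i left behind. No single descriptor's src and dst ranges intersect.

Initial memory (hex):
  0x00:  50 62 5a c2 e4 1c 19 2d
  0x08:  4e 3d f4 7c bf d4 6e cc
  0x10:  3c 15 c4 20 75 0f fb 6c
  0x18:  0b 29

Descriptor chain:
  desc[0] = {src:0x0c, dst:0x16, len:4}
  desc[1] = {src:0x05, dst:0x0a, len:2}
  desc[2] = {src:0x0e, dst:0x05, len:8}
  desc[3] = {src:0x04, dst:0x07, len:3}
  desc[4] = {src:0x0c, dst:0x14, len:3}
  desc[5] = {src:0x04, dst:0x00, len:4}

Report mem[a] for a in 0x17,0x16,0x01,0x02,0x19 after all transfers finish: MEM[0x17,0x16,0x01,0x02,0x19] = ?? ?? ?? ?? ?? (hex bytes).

D0: mem[0x16..0x19] <- [bf d4 6e cc]
D1: mem[0x0a..0x0b] <- [1c 19]
D2: mem[0x05..0x0c] <- [6e cc 3c 15 c4 20 75 0f]
D3: mem[0x07..0x09] <- [e4 6e cc]
D4: mem[0x14..0x16] <- [0f d4 6e]
D5: mem[0x00..0x03] <- [e4 6e cc e4]
query mem[0x17]=0xd4, mem[0x16]=0x6e, mem[0x01]=0x6e, mem[0x02]=0xcc, mem[0x19]=0xcc

MEM[0x17,0x16,0x01,0x02,0x19] = d4 6e 6e cc cc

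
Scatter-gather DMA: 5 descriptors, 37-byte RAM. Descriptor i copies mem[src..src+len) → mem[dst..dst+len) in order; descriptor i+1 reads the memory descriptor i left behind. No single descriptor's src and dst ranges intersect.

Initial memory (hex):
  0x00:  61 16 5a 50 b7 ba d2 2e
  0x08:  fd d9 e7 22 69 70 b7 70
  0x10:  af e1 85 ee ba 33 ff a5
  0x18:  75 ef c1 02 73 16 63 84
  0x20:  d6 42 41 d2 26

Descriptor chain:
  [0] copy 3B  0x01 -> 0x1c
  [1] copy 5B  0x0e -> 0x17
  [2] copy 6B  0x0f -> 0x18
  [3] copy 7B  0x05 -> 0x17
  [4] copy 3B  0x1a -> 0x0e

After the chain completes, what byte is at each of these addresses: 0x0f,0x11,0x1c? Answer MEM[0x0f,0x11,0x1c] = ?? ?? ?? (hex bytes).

  after D0: wrote 3B at 0x1c = 165a50
  after D1: wrote 5B at 0x17 = b770afe185
  after D2: wrote 6B at 0x18 = 70afe185eeba
  after D3: wrote 7B at 0x17 = bad22efdd9e722
  after D4: wrote 3B at 0x0e = fdd9e7
query mem[0x0f]=0xd9, mem[0x11]=0xe1, mem[0x1c]=0xe7

MEM[0x0f,0x11,0x1c] = d9 e1 e7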